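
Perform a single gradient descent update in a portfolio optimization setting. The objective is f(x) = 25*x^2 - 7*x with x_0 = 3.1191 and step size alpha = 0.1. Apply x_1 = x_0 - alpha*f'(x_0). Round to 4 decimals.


We compute the gradient at x_0 and apply the update.
f'(x) = 50*x - 7
f'(3.1191) = 50*3.1191 - 7 = 148.955
x_1 = 3.1191 - 0.1*148.955 = -11.7764


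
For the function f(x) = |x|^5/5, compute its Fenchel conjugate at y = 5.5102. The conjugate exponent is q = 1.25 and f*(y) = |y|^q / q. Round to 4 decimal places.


The conjugate exponent q satisfies 1/p + 1/q = 1.
p = 5, so q = 5/(5 - 1) = 1.25
|y|^q = 5.5102^1.25 = 8.4423
f*(5.5102) = 8.4423 / 1.25 = 6.7538


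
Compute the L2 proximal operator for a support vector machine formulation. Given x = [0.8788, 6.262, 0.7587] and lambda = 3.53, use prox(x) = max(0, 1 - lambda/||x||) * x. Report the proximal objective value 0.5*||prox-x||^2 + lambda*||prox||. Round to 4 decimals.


Step 1: Compute ||x||.
||x|| = 6.3687
Step 2: Compute scaling factor.
scale = max(0, 1 - 3.53/6.3687) = 0.4457
Step 3: prox(x) = [0.3917, 2.7912, 0.3382]
||prox(x)|| = 2.8387
Step 4: Proximal objective.
0.5*||prox-x||^2 = 6.2305
lambda*||prox|| = 10.0206
Total = 16.2511


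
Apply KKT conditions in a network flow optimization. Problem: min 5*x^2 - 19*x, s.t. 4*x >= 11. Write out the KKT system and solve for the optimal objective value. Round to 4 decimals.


Step 1: Try lambda = 0 (constraint inactive).
x_unc = 19/(2*5) = 1.9
Check: 4*1.9 = 7.6 < 11 -- violated!
Step 2: Constraint must be active: 4*x = 11
x* = 11/4 = 2.75
lambda = (2*5*2.75 - 19)/4 = 2.125
Step 3: Compute optimal value.
f(x*) = 5*2.75^2 - 19*2.75 = -14.4375


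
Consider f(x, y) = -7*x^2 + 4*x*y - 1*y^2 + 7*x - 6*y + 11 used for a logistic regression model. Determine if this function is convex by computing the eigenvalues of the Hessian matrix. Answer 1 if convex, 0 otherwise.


The Hessian of f(x,y) = -7*x^2 + 4*x*y - 1*y^2 + 7*x - 6*y + 11 is:
H = [[-14, 4], [4, -2]]
Trace = -14 - 2 = -16
Determinant = -14*-2 - (4)^2 = 12
Discriminant = (-16)^2 - 4*12 = 208.0
Eigenvalues: lambda_1 = -15.2111, lambda_2 = -0.7889
The function is not convex.

0


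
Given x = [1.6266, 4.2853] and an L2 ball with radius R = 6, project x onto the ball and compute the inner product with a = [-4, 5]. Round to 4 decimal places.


Step 1: Compute ||x|| (intermediates to 6 decimals).
||x|| = sqrt(1.6266^2 + 4.2853^2) = 4.583626
Step 2: Project.
Since ||x|| <= R, proj = x (no scaling needed).
proj(x) = [1.6266, 4.2853]
Step 3: Dot product.
a^T * proj(x) = -4*1.6266 + 5*4.2853 = 14.9201


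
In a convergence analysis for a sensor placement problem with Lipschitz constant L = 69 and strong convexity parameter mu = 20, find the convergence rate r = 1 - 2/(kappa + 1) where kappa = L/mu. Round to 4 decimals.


Step 1: Compute the condition number.
kappa = L/mu = 69/20 = 3.45
Step 2: Compute the convergence rate.
r = 1 - 2/(kappa + 1) = 1 - 2*mu/(L + mu) = (L - mu)/(L + mu) = 49/89 = 0.5506


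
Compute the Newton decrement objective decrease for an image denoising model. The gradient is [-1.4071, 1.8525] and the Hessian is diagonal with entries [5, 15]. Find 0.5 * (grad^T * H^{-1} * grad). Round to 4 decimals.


Step 1: H is diagonal, so H^(-1) * g = [-0.2814, 0.1235].
Step 2: g^T H^(-1) g = sum_i g_i^2 / H_ii
  = (-1.4071)^2/5 + (1.8525)^2/15
  = 0.396 + 0.2288 = 0.6248
Step 3: Objective decrease = 0.5 * g^T H^(-1) g = 0.3124


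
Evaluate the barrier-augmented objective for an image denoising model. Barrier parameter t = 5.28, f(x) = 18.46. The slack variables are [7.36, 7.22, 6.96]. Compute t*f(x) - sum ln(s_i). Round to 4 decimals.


Step 1: Compute log-barrier.
ln values: [1.9961, 1.9769, 1.9402]
phi = -(1.9961 + 1.9769 + 1.9402) = -5.9131
Step 2: Compute augmented objective.
t*f(x) = 5.28*18.46 = 97.4688
Total = 97.4688 - 5.9131 = 91.5557


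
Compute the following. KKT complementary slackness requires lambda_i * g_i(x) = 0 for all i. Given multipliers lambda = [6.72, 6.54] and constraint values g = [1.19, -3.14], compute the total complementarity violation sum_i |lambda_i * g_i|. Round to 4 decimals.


KKT complementary slackness check:
lambda_1 * g_1 = 6.72 * 1.19 = 7.9968
lambda_2 * g_2 = 6.54 * -3.14 = -20.5356
Total violation = 7.9968 + 20.5356 = 28.5324


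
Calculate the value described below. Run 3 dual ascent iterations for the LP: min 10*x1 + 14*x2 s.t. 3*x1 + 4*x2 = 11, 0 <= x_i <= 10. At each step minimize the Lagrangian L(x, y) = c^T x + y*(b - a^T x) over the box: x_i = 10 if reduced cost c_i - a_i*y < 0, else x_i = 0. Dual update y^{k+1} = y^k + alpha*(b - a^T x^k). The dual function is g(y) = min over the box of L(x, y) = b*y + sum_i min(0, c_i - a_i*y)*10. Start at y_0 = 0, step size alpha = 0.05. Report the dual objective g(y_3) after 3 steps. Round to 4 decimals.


Dual ascent for LP: min 10*x1 + 14*x2, 3*x1 + 4*x2 = 11, 0 <= x_i <= 10
Step 1: y^k = 0.0, reduced costs: (10.0, 14.0)
  x^k = (0.0, 0.0), subgradient = b - a^T x = 11.0
  y^{k+1} = 0.0 + 0.05*11.0 = 0.55
Step 2: y^k = 0.55, reduced costs: (8.35, 11.8)
  x^k = (0.0, 0.0), subgradient = b - a^T x = 11.0
  y^{k+1} = 0.55 + 0.05*11.0 = 1.1
Step 3: y^k = 1.1, reduced costs: (6.7, 9.6)
  x^k = (0.0, 0.0), subgradient = b - a^T x = 11.0
  y^{k+1} = 1.1 + 0.05*11.0 = 1.65
Dual objective at y_3 = 1.65: reduced costs (5.05, 7.4), box minimizer x = (0.0, 0.0)
g(y_3) = b*y + (c1 - a1*y)*x1 + (c2 - a2*y)*x2 = 11*1.65 + 5.05*0.0 + 7.4*0.0 = 18.15 + 0.0 + 0.0 = 18.15


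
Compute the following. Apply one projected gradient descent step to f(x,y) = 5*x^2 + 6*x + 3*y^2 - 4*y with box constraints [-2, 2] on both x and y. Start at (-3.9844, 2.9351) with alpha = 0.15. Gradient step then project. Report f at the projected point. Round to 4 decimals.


Step 1: Compute gradient at (-3.9844, 2.9351).
grad_x = 2*5*-3.9844 + 6 = -33.844
grad_y = 2*3*2.9351 - 4 = 13.6106
Step 2: Gradient step.
x_raw = -3.9844 - 0.15*-33.844 = 1.0922
y_raw = 2.9351 - 0.15*13.6106 = 0.8935
Step 3: Project onto [-2, 2].
x_proj = clip(1.0922) = 1.0922
y_proj = clip(0.8935) = 0.8935
Step 4: Evaluate f.
f(1.0922, 0.8935) = 11.3387


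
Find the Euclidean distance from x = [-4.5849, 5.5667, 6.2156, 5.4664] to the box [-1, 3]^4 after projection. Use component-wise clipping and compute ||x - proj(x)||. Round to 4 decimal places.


Project each component onto [-1, 3].
clip(-4.5849) = -1.0, clip(5.5667) = 3.0, clip(6.2156) = 3.0, clip(5.4664) = 3.0
Projection = [-1.0, 3.0, 3.0, 3.0]
Squared diffs: [12.8515, 6.5879, 10.3401, 6.0831]
Distance = sqrt(35.8626) = 5.9885


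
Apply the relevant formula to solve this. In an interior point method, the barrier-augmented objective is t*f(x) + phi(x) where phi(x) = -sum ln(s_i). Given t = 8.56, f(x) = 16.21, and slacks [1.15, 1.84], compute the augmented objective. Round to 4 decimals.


Step 1: Compute log-barrier.
ln values: [0.1398, 0.6098]
phi = -(0.1398 + 0.6098) = -0.7495
Step 2: Compute augmented objective.
t*f(x) = 8.56*16.21 = 138.7576
Total = 138.7576 - 0.7495 = 138.0081


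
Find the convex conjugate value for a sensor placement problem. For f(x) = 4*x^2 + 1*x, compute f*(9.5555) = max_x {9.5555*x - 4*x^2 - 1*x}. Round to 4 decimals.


f*(y) = sup_x {y*x - a*x^2 - b*x} = sup_x {(y-b)*x - a*x^2}
FOC: (y - b) - 2a*x = 0 => x* = (y - b)/(2a)
x* = (9.5555 - 1)/(2*4) = 1.0694
f*(9.5555) = (y-b)^2/(4a) = (9.5555 - 1)^2/(4*4)
= 73.1966/16 = 4.5748


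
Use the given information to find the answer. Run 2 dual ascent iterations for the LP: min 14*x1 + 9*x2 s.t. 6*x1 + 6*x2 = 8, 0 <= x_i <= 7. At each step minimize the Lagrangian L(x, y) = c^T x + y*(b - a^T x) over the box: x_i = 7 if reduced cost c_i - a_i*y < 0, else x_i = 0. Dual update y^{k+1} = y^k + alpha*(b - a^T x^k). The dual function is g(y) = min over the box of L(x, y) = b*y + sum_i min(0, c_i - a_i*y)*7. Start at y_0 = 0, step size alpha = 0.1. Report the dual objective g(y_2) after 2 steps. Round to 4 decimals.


Dual ascent for LP: min 14*x1 + 9*x2, 6*x1 + 6*x2 = 8, 0 <= x_i <= 7
Step 1: y^k = 0.0, reduced costs: (14.0, 9.0)
  x^k = (0.0, 0.0), subgradient = b - a^T x = 8.0
  y^{k+1} = 0.0 + 0.1*8.0 = 0.8
Step 2: y^k = 0.8, reduced costs: (9.2, 4.2)
  x^k = (0.0, 0.0), subgradient = b - a^T x = 8.0
  y^{k+1} = 0.8 + 0.1*8.0 = 1.6
Dual objective at y_2 = 1.6: reduced costs (4.4, -0.6), box minimizer x = (0.0, 7.0)
g(y_2) = b*y + (c1 - a1*y)*x1 + (c2 - a2*y)*x2 = 8*1.6 + 4.4*0.0 + (-0.6)*7.0 = 12.8 + 0.0 - 4.2 = 8.6


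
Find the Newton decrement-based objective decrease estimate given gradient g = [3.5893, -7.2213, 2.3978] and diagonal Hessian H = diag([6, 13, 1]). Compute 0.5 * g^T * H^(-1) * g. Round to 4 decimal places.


Step 1: H is diagonal, so H^(-1) * g = [0.5982, -0.5555, 2.3978].
Step 2: g^T H^(-1) g = sum_i g_i^2 / H_ii
  = (3.5893)^2/6 + (-7.2213)^2/13 + (2.3978)^2/1
  = 2.1472 + 4.0113 + 5.7494 = 11.9079
Step 3: Objective decrease = 0.5 * g^T H^(-1) g = 5.954


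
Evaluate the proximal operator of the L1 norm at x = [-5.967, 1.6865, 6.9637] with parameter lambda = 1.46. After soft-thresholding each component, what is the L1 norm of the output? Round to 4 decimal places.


Soft-thresholding with lambda = 1.46:
prox(-5.967) = sign(-5.967)*max(|-5.967| - 1.46, 0) = -4.507
prox(1.6865) = sign(1.6865)*max(|1.6865| - 1.46, 0) = 0.2265
prox(6.9637) = sign(6.9637)*max(|6.9637| - 1.46, 0) = 5.5037
prox(x) = [-4.507, 0.2265, 5.5037]
||prox(x)||_1 = 4.507 + 0.2265 + 5.5037 = 10.2372


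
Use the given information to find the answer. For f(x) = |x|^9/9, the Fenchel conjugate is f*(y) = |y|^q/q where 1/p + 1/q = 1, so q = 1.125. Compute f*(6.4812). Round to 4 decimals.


The conjugate exponent q satisfies 1/p + 1/q = 1.
p = 9, so q = 9/(9 - 1) = 1.125
|y|^q = 6.4812^1.125 = 8.1868
f*(6.4812) = 8.1868 / 1.125 = 7.2771


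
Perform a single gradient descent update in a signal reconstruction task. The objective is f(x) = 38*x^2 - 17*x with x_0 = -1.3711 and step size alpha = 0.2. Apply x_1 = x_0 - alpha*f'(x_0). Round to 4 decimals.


We compute the gradient at x_0 and apply the update.
f'(x) = 76*x - 17
f'(-1.3711) = 76*-1.3711 - 17 = -121.2036
x_1 = -1.3711 - 0.2*-121.2036 = 22.8696


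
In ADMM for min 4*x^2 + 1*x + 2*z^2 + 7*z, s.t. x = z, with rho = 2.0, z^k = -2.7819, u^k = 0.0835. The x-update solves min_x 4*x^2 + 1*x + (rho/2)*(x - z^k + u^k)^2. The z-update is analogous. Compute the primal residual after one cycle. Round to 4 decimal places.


ADMM iteration with rho = 2.0, z^k = -2.7819, u^k = 0.0835
Step 1: x-update.
Minimize 4*x^2 + 1*x + (2.0/2)*(x + 2.7819 + 0.0835)^2
FOC: (2*4 + 2.0)*x = -1 + 2.0*(-2.7819 - 0.0835)
x^{k+1} = -0.6731
Step 2: z-update.
Minimize 2*z^2 + 7*z + (2.0/2)*(-0.6731 - z + 0.0835)^2
FOC: (2*2 + 2.0)*z = -7 + 2.0*(-0.6731 + 0.0835)
z^{k+1} = -1.3632
Step 3: u-update.
u^{k+1} = 0.0835 - 0.6731 + 1.3632 = 0.7736
Step 4: Primal residual = |-0.6731 + 1.3632| = 0.6901


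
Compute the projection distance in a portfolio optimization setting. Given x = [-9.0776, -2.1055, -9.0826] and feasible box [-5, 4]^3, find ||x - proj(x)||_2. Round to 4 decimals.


Project each component onto [-5, 4].
clip(-9.0776) = -5.0, clip(-2.1055) = -2.1055, clip(-9.0826) = -5.0
Projection = [-5.0, -2.1055, -5.0]
Squared diffs: [16.6268, 0.0, 16.6676]
Distance = sqrt(33.2944) = 5.7701


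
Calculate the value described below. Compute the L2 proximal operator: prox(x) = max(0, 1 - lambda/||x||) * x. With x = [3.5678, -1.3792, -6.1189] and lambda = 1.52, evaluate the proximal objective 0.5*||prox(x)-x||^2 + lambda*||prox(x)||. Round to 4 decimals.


Step 1: Compute ||x||.
||x|| = 7.2161
Step 2: Compute scaling factor.
scale = max(0, 1 - 1.52/7.2161) = 0.7894
Step 3: prox(x) = [2.8163, -1.0887, -4.83]
||prox(x)|| = 5.6961
Step 4: Proximal objective.
0.5*||prox-x||^2 = 1.1552
lambda*||prox|| = 8.6581
Total = 9.8133


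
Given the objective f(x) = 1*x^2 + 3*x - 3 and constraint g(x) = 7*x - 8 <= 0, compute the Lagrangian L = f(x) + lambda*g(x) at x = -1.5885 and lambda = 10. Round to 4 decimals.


Step 1: Evaluate f(x).
f(-1.5885) = 1*(-1.5885)^2 + 3*(-1.5885) - 3 = -5.2422
Step 2: Evaluate g(x).
g(-1.5885) = 7*-1.5885 - 8 = -19.1195
Step 3: Compute Lagrangian.
L = -5.2422 + 10*-19.1195 = -196.4372


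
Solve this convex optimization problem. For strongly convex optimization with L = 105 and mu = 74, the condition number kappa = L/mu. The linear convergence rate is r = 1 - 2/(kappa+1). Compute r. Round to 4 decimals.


Step 1: Compute the condition number.
kappa = L/mu = 105/74 = 1.4189
Step 2: Compute the convergence rate.
r = 1 - 2/(kappa + 1) = 1 - 2*mu/(L + mu) = (L - mu)/(L + mu) = 31/179 = 0.1732


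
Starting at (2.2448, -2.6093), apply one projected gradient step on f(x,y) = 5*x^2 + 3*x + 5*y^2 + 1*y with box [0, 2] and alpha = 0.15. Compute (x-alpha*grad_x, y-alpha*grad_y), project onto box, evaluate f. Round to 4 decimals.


Step 1: Compute gradient at (2.2448, -2.6093).
grad_x = 2*5*2.2448 + 3 = 25.448
grad_y = 2*5*-2.6093 + 1 = -25.093
Step 2: Gradient step.
x_raw = 2.2448 - 0.15*25.448 = -1.5724
y_raw = -2.6093 - 0.15*-25.093 = 1.1547
Step 3: Project onto [0, 2].
x_proj = clip(-1.5724) = 0.0
y_proj = clip(1.1547) = 1.1547
Step 4: Evaluate f.
f(0.0, 1.1547) = 7.8207


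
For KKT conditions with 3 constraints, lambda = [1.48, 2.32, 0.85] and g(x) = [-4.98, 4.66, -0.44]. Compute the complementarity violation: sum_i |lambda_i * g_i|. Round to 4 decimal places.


KKT complementary slackness check:
lambda_1 * g_1 = 1.48 * -4.98 = -7.3704
lambda_2 * g_2 = 2.32 * 4.66 = 10.8112
lambda_3 * g_3 = 0.85 * -0.44 = -0.374
Total violation = 7.3704 + 10.8112 + 0.374 = 18.5556


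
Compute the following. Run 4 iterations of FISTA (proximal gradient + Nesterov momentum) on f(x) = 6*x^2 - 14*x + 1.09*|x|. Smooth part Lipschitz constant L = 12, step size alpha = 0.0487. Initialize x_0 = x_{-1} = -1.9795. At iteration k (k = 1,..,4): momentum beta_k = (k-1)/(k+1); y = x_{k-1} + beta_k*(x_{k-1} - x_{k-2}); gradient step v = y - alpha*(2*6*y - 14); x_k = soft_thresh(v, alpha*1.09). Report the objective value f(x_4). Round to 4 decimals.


FISTA on f(x) = 6*x^2 - 14*x + 1.09*|x|
L = 12, alpha = 0.0487
Iteration 1: beta = 0.0, y = -1.9795 + 0.0*(-1.9795 + 1.9795) = -1.9795
  grad(y) = -37.754, v = y - alpha*grad = -0.1409
  prox(v) = soft_thresh(-0.1409, 0.0531) = -0.0878
Iteration 2: beta = 0.3333, y = -0.0878 + 0.3333*(-0.0878 + 1.9795) = 0.5428
  grad(y) = -7.4868, v = y - alpha*grad = 0.9074
  prox(v) = soft_thresh(0.9074, 0.0531) = 0.8543
Iteration 3: beta = 0.5, y = 0.8543 + 0.5*(0.8543 + 0.0878) = 1.3253
  grad(y) = 1.904, v = y - alpha*grad = 1.2326
  prox(v) = soft_thresh(1.2326, 0.0531) = 1.1795
Iteration 4: beta = 0.6, y = 1.1795 + 0.6*(1.1795 - 0.8543) = 1.3747
  grad(y) = 2.496, v = y - alpha*grad = 1.2531
  prox(v) = soft_thresh(1.2531, 0.0531) = 1.2
f(x_4) = 6*1.2^2 - 14*1.2 + 1.09*|1.2| = -6.852


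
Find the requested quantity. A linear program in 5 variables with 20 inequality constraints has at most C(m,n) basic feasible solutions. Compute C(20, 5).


Each vertex corresponds to some choice of n active constraints out of m, so the number of vertices is at most C(m, n) = m! / (n!(m-n)!).
m = 20, n = 5
Numerator: 20 * 19 * 18 * 17 * 16
Denominator: 5! = 120
C(20, 5) = 15504


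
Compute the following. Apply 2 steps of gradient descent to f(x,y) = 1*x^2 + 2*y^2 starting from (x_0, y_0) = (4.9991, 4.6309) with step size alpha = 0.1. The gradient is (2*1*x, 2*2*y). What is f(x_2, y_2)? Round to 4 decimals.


Gradient descent on f(x,y) = 1*x^2 + 2*y^2.
Starting point: (4.9991, 4.6309), alpha = 0.1
Step 1: grad_x = 2*1*4.9991 = 9.9982, grad_y = 2*2*4.6309 = 18.5236
  x_1 = 4.9991 - 0.1*9.9982 = 3.9993
  y_1 = 4.6309 - 0.1*18.5236 = 2.7785
Step 2: grad_x = 2*1*3.9993 = 7.9986, grad_y = 2*2*2.7785 = 11.1142
  x_2 = 3.9993 - 0.1*7.9986 = 3.1994
  y_2 = 2.7785 - 0.1*11.1142 = 1.6671
f(3.1994, 1.6671) = 1*3.1994^2 + 2*1.6671^2 = 15.7949


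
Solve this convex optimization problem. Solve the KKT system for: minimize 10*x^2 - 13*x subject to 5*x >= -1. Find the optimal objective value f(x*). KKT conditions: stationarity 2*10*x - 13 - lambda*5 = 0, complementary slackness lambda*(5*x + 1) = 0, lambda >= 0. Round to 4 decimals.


Step 1: Try lambda = 0 (constraint inactive).
Stationarity: 2*10*x - 13 = 0
x* = 13/(2*10) = 0.65
Check constraint: 5*0.65 = 3.25 >= -1 -- satisfied.
Step 2: Compute optimal value.
f(x*) = 10*0.65^2 - 13*0.65 = -4.225


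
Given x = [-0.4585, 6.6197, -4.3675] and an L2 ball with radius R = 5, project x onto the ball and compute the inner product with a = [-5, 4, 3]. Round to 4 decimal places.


Step 1: Compute ||x|| (intermediates to 6 decimals).
||x|| = sqrt((-0.4585)^2 + 6.6197^2 + (-4.3675)^2) = 7.94391
Step 2: Project.
Since ||x|| > R, scale = R/||x|| = 5/7.94391 = 0.629413, proj(x) = scale * x
proj(x) = [-0.288586, 4.166525, -2.748961]
Step 3: Dot product.
a^T * proj(x) = -5*(-0.288586) + 4*4.166525 + 3*(-2.748961) = 9.8621


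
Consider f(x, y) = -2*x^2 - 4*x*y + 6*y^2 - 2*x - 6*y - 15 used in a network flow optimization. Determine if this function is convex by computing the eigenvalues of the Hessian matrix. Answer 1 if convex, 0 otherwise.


The Hessian of f(x,y) = -2*x^2 - 4*x*y + 6*y^2 - 2*x - 6*y - 15 is:
H = [[-4, -4], [-4, 12]]
Trace = -4 + 12 = 8
Determinant = -4*12 - (-4)^2 = -64
Discriminant = (8)^2 - 4*-64 = 320.0
Eigenvalues: lambda_1 = -4.9443, lambda_2 = 12.9443
The function is not convex.

0


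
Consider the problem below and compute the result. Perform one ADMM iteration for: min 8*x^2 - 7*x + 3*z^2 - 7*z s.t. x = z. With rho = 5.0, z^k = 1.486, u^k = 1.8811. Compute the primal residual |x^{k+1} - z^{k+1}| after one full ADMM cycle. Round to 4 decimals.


ADMM iteration with rho = 5.0, z^k = 1.486, u^k = 1.8811
Step 1: x-update.
Minimize 8*x^2 - 7*x + (5.0/2)*(x - 1.486 + 1.8811)^2
FOC: (2*8 + 5.0)*x = 7 + 5.0*(1.486 - 1.8811)
x^{k+1} = 0.2393
Step 2: z-update.
Minimize 3*z^2 - 7*z + (5.0/2)*(0.2393 - z + 1.8811)^2
FOC: (2*3 + 5.0)*z = 7 + 5.0*(0.2393 + 1.8811)
z^{k+1} = 1.6002
Step 3: u-update.
u^{k+1} = 1.8811 + 0.2393 - 1.6002 = 0.5202
Step 4: Primal residual = |0.2393 - 1.6002| = 1.3609


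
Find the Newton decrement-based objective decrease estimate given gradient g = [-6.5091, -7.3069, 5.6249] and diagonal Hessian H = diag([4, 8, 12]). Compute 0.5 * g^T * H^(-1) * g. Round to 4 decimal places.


Step 1: H is diagonal, so H^(-1) * g = [-1.6273, -0.9134, 0.4687].
Step 2: g^T H^(-1) g = sum_i g_i^2 / H_ii
  = (-6.5091)^2/4 + (-7.3069)^2/8 + (5.6249)^2/12
  = 10.5921 + 6.6738 + 2.6366 = 19.9026
Step 3: Objective decrease = 0.5 * g^T H^(-1) g = 9.9513


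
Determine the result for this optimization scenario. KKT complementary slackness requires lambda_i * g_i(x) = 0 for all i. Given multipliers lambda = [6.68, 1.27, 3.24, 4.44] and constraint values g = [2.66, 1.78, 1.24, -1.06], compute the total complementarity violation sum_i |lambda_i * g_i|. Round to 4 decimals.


KKT complementary slackness check:
lambda_1 * g_1 = 6.68 * 2.66 = 17.7688
lambda_2 * g_2 = 1.27 * 1.78 = 2.2606
lambda_3 * g_3 = 3.24 * 1.24 = 4.0176
lambda_4 * g_4 = 4.44 * -1.06 = -4.7064
Total violation = 17.7688 + 2.2606 + 4.0176 + 4.7064 = 28.7534


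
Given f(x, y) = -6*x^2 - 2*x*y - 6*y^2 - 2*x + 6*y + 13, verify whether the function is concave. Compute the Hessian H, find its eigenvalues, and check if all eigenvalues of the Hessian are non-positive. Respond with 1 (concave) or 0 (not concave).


The Hessian of f(x,y) = -6*x^2 - 2*x*y - 6*y^2 - 2*x + 6*y + 13 is:
H = [[-12, -2], [-2, -12]]
Trace = -12 - 12 = -24
Determinant = -12*-12 - (-2)^2 = 140
Discriminant = (-24)^2 - 4*140 = 16.0
Eigenvalues: lambda_1 = -14.0, lambda_2 = -10.0
The function is concave.

1


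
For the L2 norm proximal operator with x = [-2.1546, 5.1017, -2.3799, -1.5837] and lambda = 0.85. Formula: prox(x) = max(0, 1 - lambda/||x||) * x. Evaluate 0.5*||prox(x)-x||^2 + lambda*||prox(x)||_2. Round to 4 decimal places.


Step 1: Compute ||x||.
||x|| = 6.2323
Step 2: Compute scaling factor.
scale = max(0, 1 - 0.85/6.2323) = 0.8636
Step 3: prox(x) = [-1.8607, 4.4059, -2.0553, -1.3677]
||prox(x)|| = 5.3823
Step 4: Proximal objective.
0.5*||prox-x||^2 = 0.3613
lambda*||prox|| = 4.575
Total = 4.9362


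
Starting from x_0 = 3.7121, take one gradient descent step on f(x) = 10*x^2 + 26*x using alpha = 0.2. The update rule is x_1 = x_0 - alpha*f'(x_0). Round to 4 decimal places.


We compute the gradient at x_0 and apply the update.
f'(x) = 20*x + 26
f'(3.7121) = 20*3.7121 + 26 = 100.242
x_1 = 3.7121 - 0.2*100.242 = -16.3363


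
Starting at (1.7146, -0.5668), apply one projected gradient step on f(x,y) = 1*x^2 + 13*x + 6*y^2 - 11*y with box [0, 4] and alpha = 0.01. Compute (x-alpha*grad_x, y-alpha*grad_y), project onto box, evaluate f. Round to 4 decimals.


Step 1: Compute gradient at (1.7146, -0.5668).
grad_x = 2*1*1.7146 + 13 = 16.4292
grad_y = 2*6*-0.5668 - 11 = -17.8016
Step 2: Gradient step.
x_raw = 1.7146 - 0.01*16.4292 = 1.5503
y_raw = -0.5668 - 0.01*-17.8016 = -0.3888
Step 3: Project onto [0, 4].
x_proj = clip(1.5503) = 1.5503
y_proj = clip(-0.3888) = 0.0
Step 4: Evaluate f.
f(1.5503, 0.0) = 22.5575


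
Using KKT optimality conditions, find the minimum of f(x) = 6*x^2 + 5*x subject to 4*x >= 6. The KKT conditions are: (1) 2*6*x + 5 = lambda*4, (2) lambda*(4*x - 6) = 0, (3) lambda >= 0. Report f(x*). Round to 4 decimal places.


Step 1: Try lambda = 0 (constraint inactive).
x_unc = -5/(2*6) = -0.4167
Check: 4*-0.4167 = -1.6668 < 6 -- violated!
Step 2: Constraint must be active: 4*x = 6
x* = 6/4 = 1.5
lambda = (2*6*1.5 + 5)/4 = 5.75
Step 3: Compute optimal value.
f(x*) = 6*1.5^2 + 5*1.5 = 21.0


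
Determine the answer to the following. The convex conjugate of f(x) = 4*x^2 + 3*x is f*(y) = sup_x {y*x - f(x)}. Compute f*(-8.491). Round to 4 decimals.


f*(y) = sup_x {y*x - a*x^2 - b*x} = sup_x {(y-b)*x - a*x^2}
FOC: (y - b) - 2a*x = 0 => x* = (y - b)/(2a)
x* = (-8.491 - 3)/(2*4) = -1.4364
f*(-8.491) = (y-b)^2/(4a) = (-8.491 - 3)^2/(4*4)
= 132.0431/16 = 8.2527


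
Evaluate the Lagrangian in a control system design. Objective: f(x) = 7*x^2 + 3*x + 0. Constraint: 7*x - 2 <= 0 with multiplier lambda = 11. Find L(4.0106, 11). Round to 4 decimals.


Step 1: Evaluate f(x).
f(4.0106) = 7*4.0106^2 + 3*4.0106 + 0 = 124.6262
Step 2: Evaluate g(x).
g(4.0106) = 7*4.0106 - 2 = 26.0742
Step 3: Compute Lagrangian.
L = 124.6262 + 11*26.0742 = 411.4424


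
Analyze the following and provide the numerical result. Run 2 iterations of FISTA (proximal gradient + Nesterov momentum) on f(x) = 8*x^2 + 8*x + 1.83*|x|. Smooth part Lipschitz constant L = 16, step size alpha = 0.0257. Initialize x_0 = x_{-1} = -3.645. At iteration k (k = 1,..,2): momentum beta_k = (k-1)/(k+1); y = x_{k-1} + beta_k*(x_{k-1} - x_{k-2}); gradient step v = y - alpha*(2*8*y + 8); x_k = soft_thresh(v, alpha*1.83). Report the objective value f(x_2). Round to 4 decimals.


FISTA on f(x) = 8*x^2 + 8*x + 1.83*|x|
L = 16, alpha = 0.0257
Iteration 1: beta = 0.0, y = -3.645 + 0.0*(-3.645 + 3.645) = -3.645
  grad(y) = -50.32, v = y - alpha*grad = -2.3518
  prox(v) = soft_thresh(-2.3518, 0.047) = -2.3047
Iteration 2: beta = 0.3333, y = -2.3047 + 0.3333*(-2.3047 + 3.645) = -1.858
  grad(y) = -21.7279, v = y - alpha*grad = -1.2996
  prox(v) = soft_thresh(-1.2996, 0.047) = -1.2526
f(x_2) = 8*(-1.2526)^2 + 8*(-1.2526) + 1.83*|-1.2526| = 4.8229


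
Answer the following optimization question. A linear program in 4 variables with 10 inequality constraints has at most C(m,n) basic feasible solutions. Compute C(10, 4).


Each vertex corresponds to some choice of n active constraints out of m, so the number of vertices is at most C(m, n) = m! / (n!(m-n)!).
m = 10, n = 4
Numerator: 10 * 9 * 8 * 7
Denominator: 4! = 24
C(10, 4) = 210


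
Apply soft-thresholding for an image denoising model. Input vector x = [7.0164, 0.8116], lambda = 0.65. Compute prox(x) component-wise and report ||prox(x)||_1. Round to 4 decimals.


Soft-thresholding with lambda = 0.65:
prox(7.0164) = sign(7.0164)*max(|7.0164| - 0.65, 0) = 6.3664
prox(0.8116) = sign(0.8116)*max(|0.8116| - 0.65, 0) = 0.1616
prox(x) = [6.3664, 0.1616]
||prox(x)||_1 = 6.3664 + 0.1616 = 6.528


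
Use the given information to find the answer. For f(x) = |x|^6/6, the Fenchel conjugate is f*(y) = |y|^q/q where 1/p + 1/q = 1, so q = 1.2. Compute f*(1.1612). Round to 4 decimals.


The conjugate exponent q satisfies 1/p + 1/q = 1.
p = 6, so q = 6/(6 - 1) = 1.2
|y|^q = 1.1612^1.2 = 1.1964
f*(1.1612) = 1.1964 / 1.2 = 0.997


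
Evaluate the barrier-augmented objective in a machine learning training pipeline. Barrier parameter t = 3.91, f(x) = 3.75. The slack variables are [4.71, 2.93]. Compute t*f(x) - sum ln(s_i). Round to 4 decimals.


Step 1: Compute log-barrier.
ln values: [1.5497, 1.075]
phi = -(1.5497 + 1.075) = -2.6247
Step 2: Compute augmented objective.
t*f(x) = 3.91*3.75 = 14.6625
Total = 14.6625 - 2.6247 = 12.0378


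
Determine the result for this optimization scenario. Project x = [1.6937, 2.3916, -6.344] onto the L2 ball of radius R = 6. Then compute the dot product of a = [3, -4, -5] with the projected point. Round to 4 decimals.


Step 1: Compute ||x|| (intermediates to 6 decimals).
||x|| = sqrt(1.6937^2 + 2.3916^2 + (-6.344)^2) = 6.988183
Step 2: Project.
Since ||x|| > R, scale = R/||x|| = 6/6.988183 = 0.858592, proj(x) = scale * x
proj(x) = [1.454197, 2.053409, -5.446908]
Step 3: Dot product.
a^T * proj(x) = 3*1.454197 - 4*2.053409 - 5*(-5.446908) = 23.3835


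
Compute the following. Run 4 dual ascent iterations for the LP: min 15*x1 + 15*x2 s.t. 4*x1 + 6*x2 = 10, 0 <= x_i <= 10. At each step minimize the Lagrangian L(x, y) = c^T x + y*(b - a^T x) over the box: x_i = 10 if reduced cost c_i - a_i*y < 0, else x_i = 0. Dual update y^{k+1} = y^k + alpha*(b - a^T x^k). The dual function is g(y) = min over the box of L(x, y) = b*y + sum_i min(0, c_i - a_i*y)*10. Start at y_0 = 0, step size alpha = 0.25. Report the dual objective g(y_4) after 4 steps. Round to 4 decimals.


Dual ascent for LP: min 15*x1 + 15*x2, 4*x1 + 6*x2 = 10, 0 <= x_i <= 10
Step 1: y^k = 0.0, reduced costs: (15.0, 15.0)
  x^k = (0.0, 0.0), subgradient = b - a^T x = 10.0
  y^{k+1} = 0.0 + 0.25*10.0 = 2.5
Step 2: y^k = 2.5, reduced costs: (5.0, 0.0)
  x^k = (0.0, 0.0), subgradient = b - a^T x = 10.0
  y^{k+1} = 2.5 + 0.25*10.0 = 5.0
Step 3: y^k = 5.0, reduced costs: (-5.0, -15.0)
  x^k = (10.0, 10.0), subgradient = b - a^T x = -90.0
  y^{k+1} = 5.0 + 0.25*-90.0 = -17.5
Step 4: y^k = -17.5, reduced costs: (85.0, 120.0)
  x^k = (0.0, 0.0), subgradient = b - a^T x = 10.0
  y^{k+1} = -17.5 + 0.25*10.0 = -15.0
Dual objective at y_4 = -15.0: reduced costs (75.0, 105.0), box minimizer x = (0.0, 0.0)
g(y_4) = b*y + (c1 - a1*y)*x1 + (c2 - a2*y)*x2 = 10*(-15.0) + 75.0*0.0 + 105.0*0.0 = -150.0 + 0.0 + 0.0 = -150.0


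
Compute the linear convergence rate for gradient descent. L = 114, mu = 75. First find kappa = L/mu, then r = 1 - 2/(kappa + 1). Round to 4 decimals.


Step 1: Compute the condition number.
kappa = L/mu = 114/75 = 1.52
Step 2: Compute the convergence rate.
r = 1 - 2/(kappa + 1) = 1 - 2*mu/(L + mu) = (L - mu)/(L + mu) = 39/189 = 0.2063


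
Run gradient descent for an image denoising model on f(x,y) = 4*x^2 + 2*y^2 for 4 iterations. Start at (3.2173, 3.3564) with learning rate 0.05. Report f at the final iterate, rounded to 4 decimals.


Gradient descent on f(x,y) = 4*x^2 + 2*y^2.
Starting point: (3.2173, 3.3564), alpha = 0.05
Step 1: grad_x = 2*4*3.2173 = 25.7384, grad_y = 2*2*3.3564 = 13.4256
  x_1 = 3.2173 - 0.05*25.7384 = 1.9304
  y_1 = 3.3564 - 0.05*13.4256 = 2.6851
Step 2: grad_x = 2*4*1.9304 = 15.443, grad_y = 2*2*2.6851 = 10.7405
  x_2 = 1.9304 - 0.05*15.443 = 1.1582
  y_2 = 2.6851 - 0.05*10.7405 = 2.1481
Step 3: grad_x = 2*4*1.1582 = 9.2658, grad_y = 2*2*2.1481 = 8.5924
  x_3 = 1.1582 - 0.05*9.2658 = 0.6949
  y_3 = 2.1481 - 0.05*8.5924 = 1.7185
Step 4: grad_x = 2*4*0.6949 = 5.5595, grad_y = 2*2*1.7185 = 6.8739
  x_4 = 0.6949 - 0.05*5.5595 = 0.417
  y_4 = 1.7185 - 0.05*6.8739 = 1.3748
f(0.417, 1.3748) = 4*0.417^2 + 2*1.3748^2 = 4.4755


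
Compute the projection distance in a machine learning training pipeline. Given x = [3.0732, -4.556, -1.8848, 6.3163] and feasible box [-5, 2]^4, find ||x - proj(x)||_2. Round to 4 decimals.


Project each component onto [-5, 2].
clip(3.0732) = 2.0, clip(-4.556) = -4.556, clip(-1.8848) = -1.8848, clip(6.3163) = 2.0
Projection = [2.0, -4.556, -1.8848, 2.0]
Squared diffs: [1.1518, 0.0, 0.0, 18.6304]
Distance = sqrt(19.7822) = 4.4477


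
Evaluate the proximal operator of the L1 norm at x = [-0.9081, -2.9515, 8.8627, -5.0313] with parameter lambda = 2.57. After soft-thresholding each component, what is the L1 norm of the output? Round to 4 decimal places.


Soft-thresholding with lambda = 2.57:
prox(-0.9081) = sign(-0.9081)*max(|-0.9081| - 2.57, 0) = 0.0
prox(-2.9515) = sign(-2.9515)*max(|-2.9515| - 2.57, 0) = -0.3815
prox(8.8627) = sign(8.8627)*max(|8.8627| - 2.57, 0) = 6.2927
prox(-5.0313) = sign(-5.0313)*max(|-5.0313| - 2.57, 0) = -2.4613
prox(x) = [0.0, -0.3815, 6.2927, -2.4613]
||prox(x)||_1 = 0.0 + 0.3815 + 6.2927 + 2.4613 = 9.1355


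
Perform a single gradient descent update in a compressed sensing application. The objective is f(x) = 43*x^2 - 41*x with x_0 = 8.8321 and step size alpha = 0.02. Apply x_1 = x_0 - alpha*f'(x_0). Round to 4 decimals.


We compute the gradient at x_0 and apply the update.
f'(x) = 86*x - 41
f'(8.8321) = 86*8.8321 - 41 = 718.5606
x_1 = 8.8321 - 0.02*718.5606 = -5.5391


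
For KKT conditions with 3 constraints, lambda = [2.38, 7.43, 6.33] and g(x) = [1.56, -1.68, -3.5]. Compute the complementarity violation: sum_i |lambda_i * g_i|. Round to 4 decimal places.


KKT complementary slackness check:
lambda_1 * g_1 = 2.38 * 1.56 = 3.7128
lambda_2 * g_2 = 7.43 * -1.68 = -12.4824
lambda_3 * g_3 = 6.33 * -3.5 = -22.155
Total violation = 3.7128 + 12.4824 + 22.155 = 38.3502


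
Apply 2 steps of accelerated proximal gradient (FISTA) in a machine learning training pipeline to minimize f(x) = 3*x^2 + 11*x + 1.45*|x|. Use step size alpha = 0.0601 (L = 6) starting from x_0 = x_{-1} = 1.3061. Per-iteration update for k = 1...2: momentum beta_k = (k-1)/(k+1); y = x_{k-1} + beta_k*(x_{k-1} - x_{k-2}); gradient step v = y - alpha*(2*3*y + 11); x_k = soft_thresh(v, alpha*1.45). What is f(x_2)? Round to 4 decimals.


FISTA on f(x) = 3*x^2 + 11*x + 1.45*|x|
L = 6, alpha = 0.0601
Iteration 1: beta = 0.0, y = 1.3061 + 0.0*(1.3061 - 1.3061) = 1.3061
  grad(y) = 18.8366, v = y - alpha*grad = 0.174
  prox(v) = soft_thresh(0.174, 0.0871) = 0.0869
Iteration 2: beta = 0.3333, y = 0.0869 + 0.3333*(0.0869 - 1.3061) = -0.3195
  grad(y) = 9.0828, v = y - alpha*grad = -0.8654
  prox(v) = soft_thresh(-0.8654, 0.0871) = -0.7783
f(x_2) = 3*(-0.7783)^2 + 11*(-0.7783) + 1.45*|-0.7783| = -5.6153


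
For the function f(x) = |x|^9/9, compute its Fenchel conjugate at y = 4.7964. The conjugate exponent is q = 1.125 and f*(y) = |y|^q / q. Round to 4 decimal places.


The conjugate exponent q satisfies 1/p + 1/q = 1.
p = 9, so q = 9/(9 - 1) = 1.125
|y|^q = 4.7964^1.125 = 5.8349
f*(4.7964) = 5.8349 / 1.125 = 5.1865


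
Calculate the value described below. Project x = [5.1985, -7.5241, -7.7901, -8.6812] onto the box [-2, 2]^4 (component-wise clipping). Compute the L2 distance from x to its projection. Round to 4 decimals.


Project each component onto [-2, 2].
clip(5.1985) = 2.0, clip(-7.5241) = -2.0, clip(-7.7901) = -2.0, clip(-8.6812) = -2.0
Projection = [2.0, -2.0, -2.0, -2.0]
Squared diffs: [10.2304, 30.5157, 33.5253, 44.6384]
Distance = sqrt(118.9098) = 10.9046


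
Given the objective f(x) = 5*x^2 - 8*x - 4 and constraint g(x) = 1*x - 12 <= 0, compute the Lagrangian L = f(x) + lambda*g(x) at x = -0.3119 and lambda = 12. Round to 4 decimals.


Step 1: Evaluate f(x).
f(-0.3119) = 5*(-0.3119)^2 - 8*(-0.3119) - 4 = -1.0184
Step 2: Evaluate g(x).
g(-0.3119) = 1*-0.3119 - 12 = -12.3119
Step 3: Compute Lagrangian.
L = -1.0184 + 12*-12.3119 = -148.7612


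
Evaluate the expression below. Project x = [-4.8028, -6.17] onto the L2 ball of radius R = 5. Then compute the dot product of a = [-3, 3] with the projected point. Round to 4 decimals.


Step 1: Compute ||x|| (intermediates to 6 decimals).
||x|| = sqrt((-4.8028)^2 + (-6.17)^2) = 7.818938
Step 2: Project.
Since ||x|| > R, scale = R/||x|| = 5/7.818938 = 0.639473, proj(x) = scale * x
proj(x) = [-3.071261, -3.945548]
Step 3: Dot product.
a^T * proj(x) = -3*(-3.071261) + 3*(-3.945548) = -2.6229


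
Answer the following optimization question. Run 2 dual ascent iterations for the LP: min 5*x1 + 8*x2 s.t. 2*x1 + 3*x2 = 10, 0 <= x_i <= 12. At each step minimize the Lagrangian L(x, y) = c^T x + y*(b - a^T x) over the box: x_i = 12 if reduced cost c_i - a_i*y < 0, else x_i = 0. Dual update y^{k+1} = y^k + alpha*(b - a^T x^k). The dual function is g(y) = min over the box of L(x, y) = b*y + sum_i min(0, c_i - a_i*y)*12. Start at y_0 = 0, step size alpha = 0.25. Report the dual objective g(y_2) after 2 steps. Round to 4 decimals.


Dual ascent for LP: min 5*x1 + 8*x2, 2*x1 + 3*x2 = 10, 0 <= x_i <= 12
Step 1: y^k = 0.0, reduced costs: (5.0, 8.0)
  x^k = (0.0, 0.0), subgradient = b - a^T x = 10.0
  y^{k+1} = 0.0 + 0.25*10.0 = 2.5
Step 2: y^k = 2.5, reduced costs: (0.0, 0.5)
  x^k = (0.0, 0.0), subgradient = b - a^T x = 10.0
  y^{k+1} = 2.5 + 0.25*10.0 = 5.0
Dual objective at y_2 = 5.0: reduced costs (-5.0, -7.0), box minimizer x = (12.0, 12.0)
g(y_2) = b*y + (c1 - a1*y)*x1 + (c2 - a2*y)*x2 = 10*5.0 + (-5.0)*12.0 + (-7.0)*12.0 = 50.0 - 60.0 - 84.0 = -94.0


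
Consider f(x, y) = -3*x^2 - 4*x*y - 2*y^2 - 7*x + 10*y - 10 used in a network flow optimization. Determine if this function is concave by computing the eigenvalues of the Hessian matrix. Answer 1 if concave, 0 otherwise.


The Hessian of f(x,y) = -3*x^2 - 4*x*y - 2*y^2 - 7*x + 10*y - 10 is:
H = [[-6, -4], [-4, -4]]
Trace = -6 - 4 = -10
Determinant = -6*-4 - (-4)^2 = 8
Discriminant = (-10)^2 - 4*8 = 68.0
Eigenvalues: lambda_1 = -9.1231, lambda_2 = -0.8769
The function is concave.

1


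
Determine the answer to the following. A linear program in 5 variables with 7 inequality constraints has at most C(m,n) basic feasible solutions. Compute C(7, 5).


Each vertex corresponds to some choice of n active constraints out of m, so the number of vertices is at most C(m, n) = m! / (n!(m-n)!).
m = 7, n = 5
Numerator: 7 * 6 * 5 * 4 * 3
Denominator: 5! = 120
C(7, 5) = 21


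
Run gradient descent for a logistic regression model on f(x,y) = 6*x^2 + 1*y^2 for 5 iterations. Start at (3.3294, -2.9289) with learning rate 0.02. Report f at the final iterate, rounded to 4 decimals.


Gradient descent on f(x,y) = 6*x^2 + 1*y^2.
Starting point: (3.3294, -2.9289), alpha = 0.02
Step 1: grad_x = 2*6*3.3294 = 39.9528, grad_y = 2*1*-2.9289 = -5.8578
  x_1 = 3.3294 - 0.02*39.9528 = 2.5303
  y_1 = -2.9289 - 0.02*-5.8578 = -2.8117
Step 2: grad_x = 2*6*2.5303 = 30.3641, grad_y = 2*1*-2.8117 = -5.6235
  x_2 = 2.5303 - 0.02*30.3641 = 1.9231
  y_2 = -2.8117 - 0.02*-5.6235 = -2.6993
Step 3: grad_x = 2*6*1.9231 = 23.0767, grad_y = 2*1*-2.6993 = -5.3985
  x_3 = 1.9231 - 0.02*23.0767 = 1.4615
  y_3 = -2.6993 - 0.02*-5.3985 = -2.5913
Step 4: grad_x = 2*6*1.4615 = 17.5383, grad_y = 2*1*-2.5913 = -5.1826
  x_4 = 1.4615 - 0.02*17.5383 = 1.1108
  y_4 = -2.5913 - 0.02*-5.1826 = -2.4877
Step 5: grad_x = 2*6*1.1108 = 13.3291, grad_y = 2*1*-2.4877 = -4.9753
  x_5 = 1.1108 - 0.02*13.3291 = 0.8442
  y_5 = -2.4877 - 0.02*-4.9753 = -2.3881
f(0.8442, -2.3881) = 6*0.8442^2 + 1*(-2.3881)^2 = 9.9791


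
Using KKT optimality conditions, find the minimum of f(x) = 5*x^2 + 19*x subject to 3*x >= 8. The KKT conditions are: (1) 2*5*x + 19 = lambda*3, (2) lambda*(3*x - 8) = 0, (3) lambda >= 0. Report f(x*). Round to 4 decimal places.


Step 1: Try lambda = 0 (constraint inactive).
x_unc = -19/(2*5) = -1.9
Check: 3*-1.9 = -5.7 < 8 -- violated!
Step 2: Constraint must be active: 3*x = 8
x* = 8/3 = 2.6667 (rounded; the exact value 8/3 is used below)
lambda = (2*5*(8/3) + 19)/3 = 15.2222
Step 3: Compute optimal value.
f(x*) = 5*(8/3)^2 + 19*(8/3) = 86.2222


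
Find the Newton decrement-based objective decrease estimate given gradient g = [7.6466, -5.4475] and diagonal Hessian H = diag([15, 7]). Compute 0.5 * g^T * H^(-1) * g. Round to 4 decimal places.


Step 1: H is diagonal, so H^(-1) * g = [0.5098, -0.7782].
Step 2: g^T H^(-1) g = sum_i g_i^2 / H_ii
  = (7.6466)^2/15 + (-5.4475)^2/7
  = 3.898 + 4.2393 = 8.1374
Step 3: Objective decrease = 0.5 * g^T H^(-1) g = 4.0687


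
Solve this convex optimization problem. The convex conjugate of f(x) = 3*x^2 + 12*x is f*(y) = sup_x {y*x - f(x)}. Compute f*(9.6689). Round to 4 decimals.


f*(y) = sup_x {y*x - a*x^2 - b*x} = sup_x {(y-b)*x - a*x^2}
FOC: (y - b) - 2a*x = 0 => x* = (y - b)/(2a)
x* = (9.6689 - 12)/(2*3) = -0.3885
f*(9.6689) = (y-b)^2/(4a) = (9.6689 - 12)^2/(4*3)
= 5.434/12 = 0.4528


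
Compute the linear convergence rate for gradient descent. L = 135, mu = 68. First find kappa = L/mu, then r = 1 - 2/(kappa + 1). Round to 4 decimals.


Step 1: Compute the condition number.
kappa = L/mu = 135/68 = 1.9853
Step 2: Compute the convergence rate.
r = 1 - 2/(kappa + 1) = 1 - 2*mu/(L + mu) = (L - mu)/(L + mu) = 67/203 = 0.33


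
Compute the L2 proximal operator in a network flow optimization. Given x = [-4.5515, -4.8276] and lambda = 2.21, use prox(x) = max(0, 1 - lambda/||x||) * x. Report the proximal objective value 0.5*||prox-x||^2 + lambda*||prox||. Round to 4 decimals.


Step 1: Compute ||x||.
||x|| = 6.6349
Step 2: Compute scaling factor.
scale = max(0, 1 - 2.21/6.6349) = 0.6669
Step 3: prox(x) = [-3.0355, -3.2196]
||prox(x)|| = 4.4249
Step 4: Proximal objective.
0.5*||prox-x||^2 = 2.4421
lambda*||prox|| = 9.779
Total = 12.2211


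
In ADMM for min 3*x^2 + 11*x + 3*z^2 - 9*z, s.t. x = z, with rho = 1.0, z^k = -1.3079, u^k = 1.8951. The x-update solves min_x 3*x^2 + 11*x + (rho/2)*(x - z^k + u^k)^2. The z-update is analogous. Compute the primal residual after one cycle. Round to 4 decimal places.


ADMM iteration with rho = 1.0, z^k = -1.3079, u^k = 1.8951
Step 1: x-update.
Minimize 3*x^2 + 11*x + (1.0/2)*(x + 1.3079 + 1.8951)^2
FOC: (2*3 + 1.0)*x = -11 + 1.0*(-1.3079 - 1.8951)
x^{k+1} = -2.029
Step 2: z-update.
Minimize 3*z^2 - 9*z + (1.0/2)*(-2.029 - z + 1.8951)^2
FOC: (2*3 + 1.0)*z = 9 + 1.0*(-2.029 + 1.8951)
z^{k+1} = 1.2666
Step 3: u-update.
u^{k+1} = 1.8951 - 2.029 - 1.2666 = -1.4005
Step 4: Primal residual = |-2.029 - 1.2666| = 3.2956


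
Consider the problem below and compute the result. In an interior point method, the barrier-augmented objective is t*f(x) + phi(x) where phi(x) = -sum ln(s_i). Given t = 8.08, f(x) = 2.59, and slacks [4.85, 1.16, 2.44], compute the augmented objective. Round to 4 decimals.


Step 1: Compute log-barrier.
ln values: [1.579, 0.1484, 0.892]
phi = -(1.579 + 0.1484 + 0.892) = -2.6194
Step 2: Compute augmented objective.
t*f(x) = 8.08*2.59 = 20.9272
Total = 20.9272 - 2.6194 = 18.3078


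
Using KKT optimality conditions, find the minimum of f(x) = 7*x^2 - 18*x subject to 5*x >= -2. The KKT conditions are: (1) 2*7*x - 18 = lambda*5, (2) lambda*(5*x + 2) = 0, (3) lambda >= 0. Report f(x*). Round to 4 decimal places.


Step 1: Try lambda = 0 (constraint inactive).
Stationarity: 2*7*x - 18 = 0
x* = 18/(2*7) = 9/7 = 1.2857 (rounded; the exact value 9/7 is used below)
Check constraint: 5*1.2857 = 6.4285 >= -2 -- satisfied.
Step 2: Compute optimal value.
f(x*) = 7*(9/7)^2 - 18*(9/7) = -11.5714


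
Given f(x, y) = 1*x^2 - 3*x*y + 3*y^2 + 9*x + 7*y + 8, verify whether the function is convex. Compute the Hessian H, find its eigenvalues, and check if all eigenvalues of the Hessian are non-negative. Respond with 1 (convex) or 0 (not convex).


The Hessian of f(x,y) = 1*x^2 - 3*x*y + 3*y^2 + 9*x + 7*y + 8 is:
H = [[2, -3], [-3, 6]]
Trace = 2 + 6 = 8
Determinant = 2*6 - (-3)^2 = 3
Discriminant = (8)^2 - 4*3 = 52.0
Eigenvalues: lambda_1 = 0.3944, lambda_2 = 7.6056
The function is convex.

1
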